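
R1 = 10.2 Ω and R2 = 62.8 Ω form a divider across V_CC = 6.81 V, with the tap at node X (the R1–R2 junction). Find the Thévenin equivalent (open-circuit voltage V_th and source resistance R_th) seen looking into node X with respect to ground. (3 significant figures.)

V_th ≈ 5.86 V, R_th ≈ 8.77 Ω

V_th is the unloaded tap voltage: V_CC · R2/(R1+R2) = 6.81 × 0.8603 = 5.858 V.
Zeroing V_CC shorts the top of R1 to ground, so R_th = R1 ‖ R2 = 8.775 Ω.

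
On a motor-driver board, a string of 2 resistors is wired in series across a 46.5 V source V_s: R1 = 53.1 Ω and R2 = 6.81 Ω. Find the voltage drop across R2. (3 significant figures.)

V ≈ 5.29 V

ΣR = 53.1 + 6.81 = 59.91 Ω.
Voltage divider: V = V_s · (6.810 / 59.91) = 46.5 × 0.1137 = 5.286 V.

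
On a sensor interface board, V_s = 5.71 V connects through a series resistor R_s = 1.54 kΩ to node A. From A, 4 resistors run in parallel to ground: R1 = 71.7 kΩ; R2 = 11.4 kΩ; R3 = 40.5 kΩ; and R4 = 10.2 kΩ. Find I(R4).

I ≈ 0.416 mA

Combine the parallel branches: R_p = (1/71.7 + 1/11.4 + 1/40.5 + 1/10.2)⁻¹ = 4.456 kΩ.
Node voltage V_A = V_s · R_p/(R_s + R_p) = 5.71 × 0.7432 = 4.244 V.
I(R4) = V_A / R4 = 4.244/10.2 = 0.4160 mA.
(Check via current divider: I_total = 0.9522 mA; share G_k/ΣG = 0.4369 → same result.)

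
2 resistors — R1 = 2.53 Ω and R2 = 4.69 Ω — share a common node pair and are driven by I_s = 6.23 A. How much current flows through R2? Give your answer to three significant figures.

With just two branches, the current splits inversely with resistance.
So I = 6.23 × 2.53/7.220 = 2.183 A.

I ≈ 2.18 A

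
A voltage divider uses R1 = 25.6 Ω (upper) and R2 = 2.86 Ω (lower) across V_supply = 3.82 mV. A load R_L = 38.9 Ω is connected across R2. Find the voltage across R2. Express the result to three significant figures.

R2 ‖ R_L = (2.86 × 38.9)/(2.86 + 38.9) = 2.664 Ω.
Voltage divider with the loaded lower leg: V_out = 3.82 × 2.664/(25.6 + 2.664) = 3.82 × 0.09426 = 0.3601 mV.

V_out ≈ 0.360 mV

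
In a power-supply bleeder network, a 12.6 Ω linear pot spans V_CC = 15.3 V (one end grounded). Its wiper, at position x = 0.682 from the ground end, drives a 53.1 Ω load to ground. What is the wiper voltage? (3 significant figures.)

V_out ≈ 9.92 V

Lower segment x·R_p = 8.593 Ω; upper segment (1−x)·R_p = 4.007 Ω.
Lower segment in parallel with the load: 8.593 ‖ 53.1 = 7.396 Ω.
Loaded-divider output: V_out = 15.3 × 0.6486 = 9.924 V.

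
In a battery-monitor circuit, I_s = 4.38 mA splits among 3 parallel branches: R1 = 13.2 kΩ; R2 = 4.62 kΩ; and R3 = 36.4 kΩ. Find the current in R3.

I ≈ 0.376 mA

Conductances: ΣG = 1/13.2 + 1/4.62 + 1/36.4 = 0.3197 (1/kΩ).
By the current-divider rule, I = I_s · G_k/ΣG = 4.38 × 0.08594 = 0.3764 mA.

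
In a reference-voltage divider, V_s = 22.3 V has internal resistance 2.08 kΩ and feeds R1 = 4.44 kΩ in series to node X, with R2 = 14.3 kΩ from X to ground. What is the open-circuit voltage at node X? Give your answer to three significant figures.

R1' = 2.08 + 4.44 = 6.520 kΩ (source resistance + R1).
V_th is the unloaded tap voltage: V_s · R2/(R1'+R2) = 22.3 × 0.6868 = 15.32 V.

V_th ≈ 15.3 V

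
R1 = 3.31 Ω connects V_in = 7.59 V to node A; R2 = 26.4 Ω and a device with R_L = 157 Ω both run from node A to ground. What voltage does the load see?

V_out ≈ 6.62 V

R2 ‖ R_L = (26.4 × 157)/(26.4 + 157) = 22.60 Ω.
Now apply the divider: V_out = 7.59 × 0.8722 = 6.620 V.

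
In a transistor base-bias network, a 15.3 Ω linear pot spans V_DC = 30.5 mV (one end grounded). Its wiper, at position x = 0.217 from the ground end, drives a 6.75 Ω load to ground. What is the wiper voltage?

Split the track: R_lower = x·R_p = 3.320 Ω, R_upper = (1−x)·R_p = 11.98 Ω.
R_L loads the lower segment: effective lower R = 2.225 Ω.
Loaded-divider output: V_out = 30.5 × 0.1567 = 4.778 mV.

V_out ≈ 4.78 mV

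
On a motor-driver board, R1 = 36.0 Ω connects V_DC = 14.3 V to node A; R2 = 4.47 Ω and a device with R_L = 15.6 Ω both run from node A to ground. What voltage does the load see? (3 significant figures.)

The load sits in parallel with R2, giving an effective lower resistance R2' = R2·R_L/(R2+R_L) = 3.474 Ω.
Voltage divider with the loaded lower leg: V_out = 14.3 × 3.474/(36.0 + 3.474) = 14.3 × 0.08802 = 1.259 V.

V_out ≈ 1.26 V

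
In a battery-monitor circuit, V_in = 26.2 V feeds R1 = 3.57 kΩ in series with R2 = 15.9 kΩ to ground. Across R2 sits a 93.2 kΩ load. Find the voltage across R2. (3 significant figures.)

V_out ≈ 20.7 V

First combine the lower leg with the load: R2 ‖ R_L = 13.58 kΩ.
Now apply the divider: V_out = 26.2 × 0.7919 = 20.75 V.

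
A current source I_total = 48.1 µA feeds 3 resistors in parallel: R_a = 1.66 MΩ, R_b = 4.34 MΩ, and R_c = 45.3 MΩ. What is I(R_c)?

Total conductance ΣG = 1/1.66 + 1/4.34 + 1/45.3 = 0.8549 (units of 1/MΩ).
By the current-divider rule, I = I_total · G_k/ΣG = 48.1 × 0.02582 = 1.242 µA.

I ≈ 1.24 µA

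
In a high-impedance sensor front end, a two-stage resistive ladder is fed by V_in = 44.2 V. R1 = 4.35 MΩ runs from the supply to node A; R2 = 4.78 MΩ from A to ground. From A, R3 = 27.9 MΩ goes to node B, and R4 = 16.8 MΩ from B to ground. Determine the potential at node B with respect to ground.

Node A sees R2 in parallel with the series input of stage 2, R3 + R4 = 44.70 MΩ.
R2 ‖ (R3+R4) = 4.318 MΩ.
V_A = 44.2 × 4.318/(4.35 + 4.318) = 22.02 V.
Then the unloaded second divider: V_B = V_A × R4/(R3+R4) = 22.02 × 0.3758 = 8.276 V.

V_B ≈ 8.28 V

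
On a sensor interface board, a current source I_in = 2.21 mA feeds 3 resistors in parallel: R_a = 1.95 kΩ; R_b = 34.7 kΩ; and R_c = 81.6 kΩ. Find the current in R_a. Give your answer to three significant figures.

ΣG = 1/1.95 + 1/34.7 + 1/81.6 = 0.5539.
By the current-divider rule, I = I_in · G_k/ΣG = 2.21 × 0.9258 = 2.046 mA.

I ≈ 2.05 mA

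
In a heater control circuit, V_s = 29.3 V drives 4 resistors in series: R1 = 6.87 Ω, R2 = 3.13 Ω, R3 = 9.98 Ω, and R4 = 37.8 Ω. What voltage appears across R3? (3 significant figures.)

ΣR = 6.87 + 3.13 + 9.98 + 37.8 = 57.78 Ω.
By the voltage-divider rule, V = 29.3 × 9.980/57.78 = 5.061 V.

V ≈ 5.06 V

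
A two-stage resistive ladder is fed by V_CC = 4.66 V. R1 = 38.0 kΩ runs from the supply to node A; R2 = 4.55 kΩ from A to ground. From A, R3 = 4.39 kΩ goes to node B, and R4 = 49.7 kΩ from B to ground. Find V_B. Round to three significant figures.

V_B ≈ 0.426 V

Node A sees R2 in parallel with the series input of stage 2, R3 + R4 = 54.09 kΩ.
R2 ‖ (R3+R4) = 4.197 kΩ.
First divider: V_A = V_CC · 4.197/(38.0 + 4.197) = 0.4635 V.
Then the unloaded second divider: V_B = V_A × R4/(R3+R4) = 0.4635 × 0.9188 = 0.4259 V.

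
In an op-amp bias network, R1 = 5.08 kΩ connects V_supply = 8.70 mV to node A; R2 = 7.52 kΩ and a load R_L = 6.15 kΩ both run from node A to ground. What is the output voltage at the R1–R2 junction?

R2 ‖ R_L = (7.52 × 6.15)/(7.52 + 6.15) = 3.383 kΩ.
Now apply the divider: V_out = 8.70 × 0.3998 = 3.478 mV.
(Unloaded it would be 5.19 mV; the load pulls it down.)

V_out ≈ 3.48 mV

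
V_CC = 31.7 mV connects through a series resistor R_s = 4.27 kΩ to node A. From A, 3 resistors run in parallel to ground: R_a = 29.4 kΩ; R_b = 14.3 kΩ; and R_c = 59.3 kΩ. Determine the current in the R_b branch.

Combine the parallel branches: R_p = (1/29.4 + 1/14.3 + 1/59.3)⁻¹ = 8.278 kΩ.
Node voltage V_A = V_CC · R_p/(R_s + R_p) = 31.7 × 0.6597 = 20.91 mV.
Branch current I = V_A/R_b = 20.91/14.3 = 1.462 µA.

I ≈ 1.46 µA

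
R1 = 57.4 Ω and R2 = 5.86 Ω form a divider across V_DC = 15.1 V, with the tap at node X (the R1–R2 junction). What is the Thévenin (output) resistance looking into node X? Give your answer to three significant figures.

R_th ≈ 5.32 Ω

With V_DC suppressed (replaced by a short), R_th = R1 ‖ R2 = (57.40 × 5.86)/(57.40 + 5.86) = 5.317 Ω.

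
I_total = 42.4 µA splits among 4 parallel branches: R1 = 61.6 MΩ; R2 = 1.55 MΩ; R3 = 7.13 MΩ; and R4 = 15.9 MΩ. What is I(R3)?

Conductances: ΣG = 1/61.6 + 1/1.55 + 1/7.13 + 1/15.9 = 0.8645 (1/MΩ).
Current divider: I(R3) = I_total · G_k/ΣG = 42.4 × (0.1403/0.8645) = 42.4 × 0.1622 = 6.878 µA.

I ≈ 6.88 µA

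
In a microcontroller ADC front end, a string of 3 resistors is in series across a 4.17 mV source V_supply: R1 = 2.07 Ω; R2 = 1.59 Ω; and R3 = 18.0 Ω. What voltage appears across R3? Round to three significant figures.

V ≈ 3.47 mV

ΣR = 2.07 + 1.59 + 18.0 = 21.66 Ω.
Voltage divider: V = V_supply · (18.00 / 21.66) = 4.17 × 0.8310 = 3.465 mV.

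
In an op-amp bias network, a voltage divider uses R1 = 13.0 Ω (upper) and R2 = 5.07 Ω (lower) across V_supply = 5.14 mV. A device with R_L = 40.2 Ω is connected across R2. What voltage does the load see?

V_out ≈ 1.32 mV

First combine the lower leg with the load: R2 ‖ R_L = 4.502 Ω.
Then V_out = V_supply · R2'/(R1 + R2') = 5.14 × 4.502/17.50 = 1.322 mV.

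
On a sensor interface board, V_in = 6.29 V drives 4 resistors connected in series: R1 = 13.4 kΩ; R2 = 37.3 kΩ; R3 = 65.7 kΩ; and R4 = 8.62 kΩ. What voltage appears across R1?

Total series resistance ΣR = 13.4 + 37.3 + 65.7 + 8.62 = 125.0 kΩ.
V = V_in · R/ΣR = 6.29 × 0.1072 = 0.6742 V.

V ≈ 0.674 V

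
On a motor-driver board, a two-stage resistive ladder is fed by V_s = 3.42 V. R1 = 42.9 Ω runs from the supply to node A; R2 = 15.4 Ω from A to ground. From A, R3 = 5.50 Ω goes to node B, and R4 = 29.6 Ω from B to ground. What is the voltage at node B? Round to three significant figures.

V_B ≈ 0.576 V

Node A sees R2 in parallel with the series input of stage 2, R3 + R4 = 35.10 Ω.
Effective lower resistance at A: R2 ‖ 35.10 = 10.70 Ω.
So V_A = 3.42 × 0.1997 = 0.6829 V.
Stage 2 is unloaded, so V_B = V_A · R4/(R3+R4) = 0.6829 × 29.6/35.10 = 0.5759 V.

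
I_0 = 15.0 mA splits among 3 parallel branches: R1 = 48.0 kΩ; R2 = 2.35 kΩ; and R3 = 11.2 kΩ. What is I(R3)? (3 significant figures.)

ΣG = 1/48.0 + 1/2.35 + 1/11.2 = 0.5357.
Current divider: I(R3) = I_0 · G_k/ΣG = 15.0 × (0.08929/0.5357) = 15.0 × 0.1667 = 2.500 mA.

I ≈ 2.50 mA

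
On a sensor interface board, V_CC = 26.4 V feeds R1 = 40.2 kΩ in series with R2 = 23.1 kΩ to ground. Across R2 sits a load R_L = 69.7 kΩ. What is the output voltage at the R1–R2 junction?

V_out ≈ 7.96 V

The load sits in parallel with R2, giving an effective lower resistance R2' = R2·R_L/(R2+R_L) = 17.35 kΩ.
Voltage divider with the loaded lower leg: V_out = 26.4 × 17.35/(40.2 + 17.35) = 26.4 × 0.3015 = 7.959 V.
(Unloaded it would be 9.63 V; the load pulls it down.)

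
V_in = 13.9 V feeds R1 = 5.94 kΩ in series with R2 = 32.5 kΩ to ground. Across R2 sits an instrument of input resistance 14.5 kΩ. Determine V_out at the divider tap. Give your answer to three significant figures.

The load sits in parallel with R2, giving an effective lower resistance R2' = R2·R_L/(R2+R_L) = 10.03 kΩ.
Then V_out = V_in · R2'/(R1 + R2') = 13.9 × 10.03/15.97 = 8.729 V.
(Unloaded it would be 11.8 V; the load pulls it down.)

V_out ≈ 8.73 V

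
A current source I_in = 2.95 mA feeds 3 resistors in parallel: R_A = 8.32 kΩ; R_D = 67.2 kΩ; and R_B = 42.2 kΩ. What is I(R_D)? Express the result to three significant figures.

Total conductance ΣG = 1/8.32 + 1/67.2 + 1/42.2 = 0.1588 (units of 1/kΩ).
R_D takes the fraction G_k/ΣG = 0.01488/0.1588 = 0.09373, so I = 2.95 × 0.09373 = 0.2765 mA.

I ≈ 0.276 mA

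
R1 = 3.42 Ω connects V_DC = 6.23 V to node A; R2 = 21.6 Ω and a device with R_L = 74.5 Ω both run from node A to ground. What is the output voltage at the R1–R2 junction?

V_out ≈ 5.17 V

The load sits in parallel with R2, giving an effective lower resistance R2' = R2·R_L/(R2+R_L) = 16.75 Ω.
Then V_out = V_DC · R2'/(R1 + R2') = 6.23 × 16.75/20.17 = 5.173 V.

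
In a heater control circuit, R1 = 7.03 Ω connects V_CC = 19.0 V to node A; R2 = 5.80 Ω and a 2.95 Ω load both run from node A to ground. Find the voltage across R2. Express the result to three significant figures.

First combine the lower leg with the load: R2 ‖ R_L = 1.955 Ω.
Now apply the divider: V_out = 19.0 × 0.2176 = 4.135 V.
(Unloaded it would be 8.59 V; the load pulls it down.)

V_out ≈ 4.13 V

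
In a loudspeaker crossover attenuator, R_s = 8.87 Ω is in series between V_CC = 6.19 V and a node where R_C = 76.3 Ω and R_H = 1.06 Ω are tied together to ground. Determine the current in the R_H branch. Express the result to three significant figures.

Equivalent of the parallel group: R_p = 1.045 Ω.
V_A by voltage divider: V_A = 6.19 × 1.045/(8.87 + 1.045) = 0.6527 V.
Branch current I = V_A/R_H = 0.6527/1.06 = 0.6157 A.

I ≈ 0.616 A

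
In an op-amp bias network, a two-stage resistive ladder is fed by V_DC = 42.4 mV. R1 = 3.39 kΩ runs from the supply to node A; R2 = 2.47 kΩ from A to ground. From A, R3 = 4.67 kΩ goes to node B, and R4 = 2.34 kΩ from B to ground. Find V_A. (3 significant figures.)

Looking into the second stage from A: R3 + R4 = 7.010 kΩ appears in parallel with R2.
Effective lower resistance at A: R2 ‖ 7.010 = 1.826 kΩ.
V_A = 42.4 × 1.826/(3.39 + 1.826) = 14.85 mV.

V_A ≈ 14.8 mV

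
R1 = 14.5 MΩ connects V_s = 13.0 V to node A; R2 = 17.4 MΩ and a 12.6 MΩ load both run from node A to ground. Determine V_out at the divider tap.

R2 ‖ R_L = (17.4 × 12.6)/(17.4 + 12.6) = 7.308 MΩ.
Now apply the divider: V_out = 13.0 × 0.3351 = 4.356 V.

V_out ≈ 4.36 V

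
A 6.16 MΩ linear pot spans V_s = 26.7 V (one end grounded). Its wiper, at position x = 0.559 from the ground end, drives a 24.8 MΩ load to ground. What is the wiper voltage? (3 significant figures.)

V_out ≈ 14.1 V

Lower segment x·R_p = 3.443 MΩ; upper segment (1−x)·R_p = 2.717 MΩ.
Lower segment in parallel with the load: 3.443 ‖ 24.8 = 3.024 MΩ.
Then V_out = V_s · 3.024/(2.717 + 3.024) = 14.06 V.
(Unloaded: V_out = x·V_s = 14.9 V.)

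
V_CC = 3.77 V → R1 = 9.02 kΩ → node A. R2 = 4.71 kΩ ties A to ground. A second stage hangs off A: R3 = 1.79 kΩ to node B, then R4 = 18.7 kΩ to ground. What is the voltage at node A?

Node A sees R2 in parallel with the series input of stage 2, R3 + R4 = 20.49 kΩ.
R2 ‖ (R3+R4) = 3.830 kΩ.
V_A = 3.77 × 3.830/(9.02 + 3.830) = 1.124 V.

V_A ≈ 1.12 V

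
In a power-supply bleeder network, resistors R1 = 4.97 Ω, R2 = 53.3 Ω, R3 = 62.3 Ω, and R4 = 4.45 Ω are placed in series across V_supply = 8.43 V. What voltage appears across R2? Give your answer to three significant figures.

V ≈ 3.59 V

Total series resistance ΣR = 4.97 + 53.3 + 62.3 + 4.45 = 125.0 Ω.
Voltage divider: V = V_supply · (53.30 / 125.0) = 8.43 × 0.4263 = 3.594 V.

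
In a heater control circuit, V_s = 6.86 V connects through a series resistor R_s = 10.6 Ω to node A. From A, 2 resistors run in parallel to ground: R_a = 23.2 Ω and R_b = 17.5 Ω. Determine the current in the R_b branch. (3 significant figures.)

Parallel bank: R_p = 1/(1/23.2 + 1/17.5) = 9.975 Ω.
V_A = 6.86 × 9.975/20.58 = 3.326 V.
I(R_b) = V_A / R_b = 3.326/17.5 = 0.1901 A.

I ≈ 0.190 A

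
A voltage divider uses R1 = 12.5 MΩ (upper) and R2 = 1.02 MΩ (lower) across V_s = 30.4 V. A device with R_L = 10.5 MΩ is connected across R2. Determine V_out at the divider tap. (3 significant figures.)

First combine the lower leg with the load: R2 ‖ R_L = 0.9297 MΩ.
Now apply the divider: V_out = 30.4 × 0.06923 = 2.104 V.
(Unloaded it would be 2.29 V; the load pulls it down.)

V_out ≈ 2.10 V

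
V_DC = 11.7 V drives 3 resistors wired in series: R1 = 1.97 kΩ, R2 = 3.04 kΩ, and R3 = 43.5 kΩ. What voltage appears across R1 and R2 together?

Total series resistance ΣR = 1.97 + 3.04 + 43.5 = 48.51 kΩ.
R_{R1..R2} = 1.97 + 3.04 = 5.010 kΩ.
Voltage divider: V = V_DC · (5.010 / 48.51) = 11.7 × 0.1033 = 1.208 V.

V ≈ 1.21 V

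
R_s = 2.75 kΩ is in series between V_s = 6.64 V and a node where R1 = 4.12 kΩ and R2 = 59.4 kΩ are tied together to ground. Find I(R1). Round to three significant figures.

Equivalent of the parallel group: R_p = 3.853 kΩ.
Node voltage V_A = V_s · R_p/(R_s + R_p) = 6.64 × 0.5835 = 3.874 V.
Branch current I = V_A/R1 = 3.874/4.12 = 0.9404 mA.
(Check via current divider: I_total = 1.006 mA; share G_k/ΣG = 0.9351 → same result.)

I ≈ 0.940 mA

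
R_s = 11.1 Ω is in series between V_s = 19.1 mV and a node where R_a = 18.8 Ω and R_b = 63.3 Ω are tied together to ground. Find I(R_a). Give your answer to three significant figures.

Parallel bank: R_p = 1/(1/18.8 + 1/63.3) = 14.50 Ω.
Node voltage V_A = V_s · R_p/(R_s + R_p) = 19.1 × 0.5663 = 10.82 mV.
I(R_a) = V_A / R_a = 10.82/18.8 = 0.5754 mA.

I ≈ 0.575 mA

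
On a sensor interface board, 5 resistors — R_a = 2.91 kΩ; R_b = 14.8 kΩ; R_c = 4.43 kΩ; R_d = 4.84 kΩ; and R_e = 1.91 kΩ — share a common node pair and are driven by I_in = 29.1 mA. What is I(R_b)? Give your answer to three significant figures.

Conductances: ΣG = 1/2.91 + 1/14.8 + 1/4.43 + 1/4.84 + 1/1.91 = 1.367 (1/kΩ).
R_b takes the fraction G_k/ΣG = 0.06757/1.367 = 0.04942, so I = 29.1 × 0.04942 = 1.438 mA.

I ≈ 1.44 mA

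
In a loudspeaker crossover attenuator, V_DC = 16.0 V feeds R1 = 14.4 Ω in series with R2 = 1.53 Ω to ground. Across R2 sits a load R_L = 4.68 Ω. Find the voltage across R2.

R2 ‖ R_L = (1.53 × 4.68)/(1.53 + 4.68) = 1.153 Ω.
Now apply the divider: V_out = 16.0 × 0.07414 = 1.186 V.
(Unloaded it would be 1.54 V; the load pulls it down.)

V_out ≈ 1.19 V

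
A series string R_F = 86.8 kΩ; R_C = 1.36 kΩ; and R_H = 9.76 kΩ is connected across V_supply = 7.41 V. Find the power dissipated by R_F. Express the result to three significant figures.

ΣR = 97.92 kΩ → I = 7.41/97.92 = 0.07567 mA.
V(R_F) = I·R = 6.569 V; P = V·I = 6.569 × 0.07567 = 0.4971 mW.

P ≈ 0.497 mW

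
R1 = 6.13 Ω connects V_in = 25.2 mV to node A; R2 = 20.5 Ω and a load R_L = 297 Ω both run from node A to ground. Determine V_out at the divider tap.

First combine the lower leg with the load: R2 ‖ R_L = 19.18 Ω.
Then V_out = V_in · R2'/(R1 + R2') = 25.2 × 19.18/25.31 = 19.10 mV.

V_out ≈ 19.1 mV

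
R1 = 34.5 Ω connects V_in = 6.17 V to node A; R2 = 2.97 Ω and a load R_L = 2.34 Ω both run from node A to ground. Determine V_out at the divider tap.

V_out ≈ 0.226 V

The load sits in parallel with R2, giving an effective lower resistance R2' = R2·R_L/(R2+R_L) = 1.309 Ω.
Voltage divider with the loaded lower leg: V_out = 6.17 × 1.309/(34.5 + 1.309) = 6.17 × 0.03655 = 0.2255 V.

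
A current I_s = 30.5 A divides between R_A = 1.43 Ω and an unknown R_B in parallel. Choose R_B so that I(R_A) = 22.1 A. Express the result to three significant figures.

In a two-way split, I_A/I_s = R_B/(R_A + R_B).
22.1/30.5 = R_B/(R_A + R_B) → R_B = R_A · (0.7246)/(1 − 0.7246) = 1.43 × 2.631 = 3.762 Ω.

R_B ≈ 3.76 Ω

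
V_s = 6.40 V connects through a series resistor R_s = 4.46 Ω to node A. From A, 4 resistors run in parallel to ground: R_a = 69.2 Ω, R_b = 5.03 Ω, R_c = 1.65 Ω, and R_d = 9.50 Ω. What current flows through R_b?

Parallel bank: R_p = 1/(1/69.2 + 1/5.03 + 1/1.65 + 1/9.50) = 1.082 Ω.
V_A by voltage divider: V_A = 6.40 × 1.082/(4.46 + 1.082) = 1.249 V.
Branch current I = V_A/R_b = 1.249/5.03 = 0.2483 A.

I ≈ 0.248 A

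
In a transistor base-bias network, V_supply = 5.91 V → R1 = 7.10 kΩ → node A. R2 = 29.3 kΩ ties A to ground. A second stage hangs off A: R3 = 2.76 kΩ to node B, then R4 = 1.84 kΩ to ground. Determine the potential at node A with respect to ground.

Looking into the second stage from A: R3 + R4 = 4.600 kΩ appears in parallel with R2.
R2 ‖ (R3+R4) = 3.976 kΩ.
So V_A = 5.91 × 0.3590 = 2.121 V.

V_A ≈ 2.12 V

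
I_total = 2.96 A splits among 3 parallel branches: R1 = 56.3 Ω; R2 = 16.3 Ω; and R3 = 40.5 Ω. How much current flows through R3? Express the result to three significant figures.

Conductances: ΣG = 1/56.3 + 1/16.3 + 1/40.5 = 0.1038 (1/Ω).
R3 takes the fraction G_k/ΣG = 0.02469/0.1038 = 0.2379, so I = 2.96 × 0.2379 = 0.7041 A.

I ≈ 0.704 A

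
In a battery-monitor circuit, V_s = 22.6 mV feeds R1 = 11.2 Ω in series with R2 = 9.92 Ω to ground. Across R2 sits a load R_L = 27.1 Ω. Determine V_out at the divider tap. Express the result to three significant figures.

R2 ‖ R_L = (9.92 × 27.1)/(9.92 + 27.1) = 7.262 Ω.
Voltage divider with the loaded lower leg: V_out = 22.6 × 7.262/(11.2 + 7.262) = 22.6 × 0.3933 = 8.890 mV.

V_out ≈ 8.89 mV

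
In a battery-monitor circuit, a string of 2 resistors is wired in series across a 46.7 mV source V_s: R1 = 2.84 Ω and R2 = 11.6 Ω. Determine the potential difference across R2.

ΣR = 2.84 + 11.6 = 14.44 Ω.
V = V_s · R/ΣR = 46.7 × 0.8033 = 37.52 mV.

V ≈ 37.5 mV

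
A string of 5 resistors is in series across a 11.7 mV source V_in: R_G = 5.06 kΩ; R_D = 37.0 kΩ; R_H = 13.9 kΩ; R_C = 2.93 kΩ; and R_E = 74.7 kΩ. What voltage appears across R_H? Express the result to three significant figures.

ΣR = 5.06 + 37.0 + 13.9 + 2.93 + 74.7 = 133.6 kΩ.
V = V_in · R/ΣR = 11.7 × 0.1040 = 1.217 mV.

V ≈ 1.22 mV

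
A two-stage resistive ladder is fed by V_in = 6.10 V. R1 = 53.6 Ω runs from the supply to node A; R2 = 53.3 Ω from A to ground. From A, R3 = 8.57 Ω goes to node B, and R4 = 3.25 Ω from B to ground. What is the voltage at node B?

V_B ≈ 0.256 V

Looking into the second stage from A: R3 + R4 = 11.82 Ω appears in parallel with R2.
Effective lower resistance at A: R2 ‖ 11.82 = 9.675 Ω.
V_A = 6.10 × 9.675/(53.6 + 9.675) = 0.9327 V.
Stage 2 is unloaded, so V_B = V_A · R4/(R3+R4) = 0.9327 × 3.25/11.82 = 0.2564 V.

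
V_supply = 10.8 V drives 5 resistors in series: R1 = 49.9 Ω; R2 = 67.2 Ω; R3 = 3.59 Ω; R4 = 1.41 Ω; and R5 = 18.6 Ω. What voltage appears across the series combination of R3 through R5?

V ≈ 1.81 V

Series total: ΣR = 49.9 + 67.2 + 3.59 + 1.41 + 18.6 = 140.7 Ω.
R_{R3..R5} = 3.59 + 1.41 + 18.6 = 23.60 Ω.
By the voltage-divider rule, V = 10.8 × 23.60/140.7 = 1.812 V.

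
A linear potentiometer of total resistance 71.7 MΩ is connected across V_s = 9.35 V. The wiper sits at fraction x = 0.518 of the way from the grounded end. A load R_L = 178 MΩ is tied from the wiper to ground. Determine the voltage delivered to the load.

V_out ≈ 4.40 V

Split the track: R_lower = x·R_p = 37.14 MΩ, R_upper = (1−x)·R_p = 34.56 MΩ.
R_L loads the lower segment: effective lower R = 30.73 MΩ.
Then V_out = V_s · 30.73/(34.56 + 30.73) = 4.401 V.
(Unloaded: V_out = x·V_s = 4.84 V.)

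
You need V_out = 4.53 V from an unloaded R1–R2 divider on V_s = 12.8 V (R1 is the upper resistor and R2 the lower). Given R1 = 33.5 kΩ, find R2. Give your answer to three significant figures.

The divider ratio is R2/(R1+R2) = 4.53/12.8 = 0.3539.
So R2 = R1 · V_out/(V_s − V_out) = 33.5 × 4.53/(12.8 − 4.53) = 33.5 × 0.5478 = 18.35 kΩ.

R2 ≈ 18.4 kΩ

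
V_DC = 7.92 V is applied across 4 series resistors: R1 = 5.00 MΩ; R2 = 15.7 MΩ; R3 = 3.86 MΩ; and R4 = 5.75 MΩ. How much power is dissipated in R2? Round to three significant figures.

P ≈ 1.07 µW

Series current I = V_DC/ΣR = 7.92/30.31 = 0.2613 µA.
P(R2) = I²·R2 = (0.2613)² × 15.7 = 1.072 µW.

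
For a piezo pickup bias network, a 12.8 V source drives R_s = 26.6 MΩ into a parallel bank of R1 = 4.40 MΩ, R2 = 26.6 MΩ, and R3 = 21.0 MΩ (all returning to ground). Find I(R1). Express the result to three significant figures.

I ≈ 0.312 µA

Equivalent of the parallel group: R_p = 3.200 MΩ.
V_A by voltage divider: V_A = 12.8 × 3.200/(26.6 + 3.200) = 1.375 V.
Branch current I = V_A/R1 = 1.375/4.40 = 0.3124 µA.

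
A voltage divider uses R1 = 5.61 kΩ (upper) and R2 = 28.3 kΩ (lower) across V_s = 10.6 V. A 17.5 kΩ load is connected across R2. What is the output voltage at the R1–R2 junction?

R2 ‖ R_L = (28.3 × 17.5)/(28.3 + 17.5) = 10.81 kΩ.
Now apply the divider: V_out = 10.6 × 0.6584 = 6.979 V.
(Unloaded it would be 8.85 V; the load pulls it down.)

V_out ≈ 6.98 V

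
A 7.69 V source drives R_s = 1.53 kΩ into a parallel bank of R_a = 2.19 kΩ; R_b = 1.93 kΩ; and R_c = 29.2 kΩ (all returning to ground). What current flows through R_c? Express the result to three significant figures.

Parallel bank: R_p = 1/(1/2.19 + 1/1.93 + 1/29.2) = 0.9911 kΩ.
V_A by voltage divider: V_A = 7.69 × 0.9911/(1.53 + 0.9911) = 3.023 V.
I(R_c) = V_A / R_c = 3.023/29.2 = 0.1035 mA.
(Equivalently: I_total = 3.050 mA, then current-divider fraction G_k/ΣG = 0.03394.)

I ≈ 0.104 mA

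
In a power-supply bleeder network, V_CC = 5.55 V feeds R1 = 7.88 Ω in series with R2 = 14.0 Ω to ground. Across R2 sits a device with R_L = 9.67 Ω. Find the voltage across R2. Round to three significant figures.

R2 ‖ R_L = (14.0 × 9.67)/(14.0 + 9.67) = 5.719 Ω.
Voltage divider with the loaded lower leg: V_out = 5.55 × 5.719/(7.88 + 5.719) = 5.55 × 0.4206 = 2.334 V.

V_out ≈ 2.33 V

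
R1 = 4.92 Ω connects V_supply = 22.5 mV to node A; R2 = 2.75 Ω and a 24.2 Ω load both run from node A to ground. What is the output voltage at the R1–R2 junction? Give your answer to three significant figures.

The load sits in parallel with R2, giving an effective lower resistance R2' = R2·R_L/(R2+R_L) = 2.469 Ω.
Now apply the divider: V_out = 22.5 × 0.3342 = 7.519 mV.
(Unloaded it would be 8.07 mV; the load pulls it down.)

V_out ≈ 7.52 mV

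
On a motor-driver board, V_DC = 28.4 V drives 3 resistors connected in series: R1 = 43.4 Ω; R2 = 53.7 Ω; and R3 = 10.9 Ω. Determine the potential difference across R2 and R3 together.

Total series resistance ΣR = 43.4 + 53.7 + 10.9 = 108.0 Ω.
R_{R2..R3} = 53.7 + 10.9 = 64.60 Ω.
V = V_DC · R/ΣR = 28.4 × 0.5981 = 16.99 V.

V ≈ 17.0 V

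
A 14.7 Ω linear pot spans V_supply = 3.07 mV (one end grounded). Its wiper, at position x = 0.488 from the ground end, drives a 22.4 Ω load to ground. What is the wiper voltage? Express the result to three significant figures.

Split the track: R_lower = x·R_p = 7.174 Ω, R_upper = (1−x)·R_p = 7.526 Ω.
(x·R_p) ‖ R_L = 5.434 Ω.
V_out = 3.07 × 5.434/(7.526 + 5.434) = 1.287 mV.

V_out ≈ 1.29 mV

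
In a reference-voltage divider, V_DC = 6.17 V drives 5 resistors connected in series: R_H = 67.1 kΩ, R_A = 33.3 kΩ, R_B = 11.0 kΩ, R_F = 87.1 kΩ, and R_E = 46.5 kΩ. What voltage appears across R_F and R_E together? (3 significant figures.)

V ≈ 3.36 V

Series total: ΣR = 67.1 + 33.3 + 11.0 + 87.1 + 46.5 = 245.0 kΩ.
R_{R_F..R_E} = 87.1 + 46.5 = 133.6 kΩ.
Voltage divider: V = V_DC · (133.6 / 245.0) = 6.17 × 0.5453 = 3.365 V.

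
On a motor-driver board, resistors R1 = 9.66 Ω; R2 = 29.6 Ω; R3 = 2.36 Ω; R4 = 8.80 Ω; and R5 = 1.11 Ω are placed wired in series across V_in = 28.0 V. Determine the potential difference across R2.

Total series resistance ΣR = 9.66 + 29.6 + 2.36 + 8.80 + 1.11 = 51.53 Ω.
V = V_in · R/ΣR = 28.0 × 0.5744 = 16.08 V.

V ≈ 16.1 V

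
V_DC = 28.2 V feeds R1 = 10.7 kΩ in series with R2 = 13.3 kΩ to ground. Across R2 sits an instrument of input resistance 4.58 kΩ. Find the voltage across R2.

V_out ≈ 6.81 V

The load sits in parallel with R2, giving an effective lower resistance R2' = R2·R_L/(R2+R_L) = 3.407 kΩ.
Then V_out = V_DC · R2'/(R1 + R2') = 28.2 × 3.407/14.11 = 6.810 V.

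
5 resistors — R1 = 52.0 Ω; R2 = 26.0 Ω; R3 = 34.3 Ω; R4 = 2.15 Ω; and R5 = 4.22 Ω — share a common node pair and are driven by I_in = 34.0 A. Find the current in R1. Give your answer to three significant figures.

Conductances: ΣG = 1/52.0 + 1/26.0 + 1/34.3 + 1/2.15 + 1/4.22 = 0.7889 (1/Ω).
By the current-divider rule, I = I_in · G_k/ΣG = 34.0 × 0.02438 = 0.8288 A.

I ≈ 0.829 A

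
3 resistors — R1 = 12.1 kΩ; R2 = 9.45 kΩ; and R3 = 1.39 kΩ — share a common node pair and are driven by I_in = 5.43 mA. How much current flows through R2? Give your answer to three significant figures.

I ≈ 0.633 mA

ΣG = 1/12.1 + 1/9.45 + 1/1.39 = 0.9079.
Current divider: I(R2) = I_in · G_k/ΣG = 5.43 × (0.1058/0.9079) = 5.43 × 0.1166 = 0.6329 mA.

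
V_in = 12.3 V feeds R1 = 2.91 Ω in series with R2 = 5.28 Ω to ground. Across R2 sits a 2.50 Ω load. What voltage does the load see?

V_out ≈ 4.53 V

R2 ‖ R_L = (5.28 × 2.50)/(5.28 + 2.50) = 1.697 Ω.
Voltage divider with the loaded lower leg: V_out = 12.3 × 1.697/(2.91 + 1.697) = 12.3 × 0.3683 = 4.530 V.
(Unloaded it would be 7.93 V; the load pulls it down.)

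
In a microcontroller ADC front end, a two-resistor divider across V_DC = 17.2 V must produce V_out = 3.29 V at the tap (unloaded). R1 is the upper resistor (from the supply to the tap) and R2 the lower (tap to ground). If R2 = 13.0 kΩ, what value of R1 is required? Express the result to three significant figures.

The divider ratio is R2/(R1+R2) = 3.29/17.2 = 0.1913.
So R1 = R2 · (V_DC/V_out − 1) = 13.0 × (17.2/3.29 − 1) = 13.0 × 4.228 = 54.96 kΩ.

R1 ≈ 55.0 kΩ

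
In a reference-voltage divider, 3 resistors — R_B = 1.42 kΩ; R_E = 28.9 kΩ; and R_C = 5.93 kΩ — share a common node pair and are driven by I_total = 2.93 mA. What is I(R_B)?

I ≈ 2.27 mA

ΣG = 1/1.42 + 1/28.9 + 1/5.93 = 0.9075.
R_B takes the fraction G_k/ΣG = 0.7042/0.9075 = 0.7760, so I = 2.93 × 0.7760 = 2.274 mA.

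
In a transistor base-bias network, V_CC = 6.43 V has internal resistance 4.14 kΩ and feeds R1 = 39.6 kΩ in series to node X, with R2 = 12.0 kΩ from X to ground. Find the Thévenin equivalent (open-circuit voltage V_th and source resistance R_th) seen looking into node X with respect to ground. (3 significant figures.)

R1' = 4.14 + 39.6 = 43.74 kΩ (source resistance + R1).
V_th is the unloaded tap voltage: V_CC · R2/(R1'+R2) = 6.43 × 0.2153 = 1.384 V.
Zeroing V_CC shorts the top of R1' to ground, so R_th = R1' ‖ R2 = 9.417 kΩ.

V_th ≈ 1.38 V, R_th ≈ 9.42 kΩ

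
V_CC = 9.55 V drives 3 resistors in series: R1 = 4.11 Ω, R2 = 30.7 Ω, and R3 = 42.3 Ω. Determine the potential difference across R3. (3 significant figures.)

V ≈ 5.24 V

ΣR = 4.11 + 30.7 + 42.3 = 77.11 Ω.
V = V_CC · R/ΣR = 9.55 × 0.5486 = 5.239 V.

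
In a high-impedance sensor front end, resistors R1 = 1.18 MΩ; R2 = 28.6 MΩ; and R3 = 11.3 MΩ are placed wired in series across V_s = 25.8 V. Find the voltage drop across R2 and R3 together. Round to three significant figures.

V ≈ 25.1 V

Total series resistance ΣR = 1.18 + 28.6 + 11.3 = 41.08 MΩ.
R_{R2..R3} = 28.6 + 11.3 = 39.90 MΩ.
V = V_s · R/ΣR = 25.8 × 0.9713 = 25.06 V.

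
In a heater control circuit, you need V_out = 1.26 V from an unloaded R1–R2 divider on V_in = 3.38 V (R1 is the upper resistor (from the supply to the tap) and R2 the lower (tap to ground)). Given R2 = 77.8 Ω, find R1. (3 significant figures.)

R1 ≈ 131 Ω

Required fraction k = V_out/V_in = 0.3728.
R1 = R2·(1/k − 1) = 77.8 × 1.683 = 130.9 Ω.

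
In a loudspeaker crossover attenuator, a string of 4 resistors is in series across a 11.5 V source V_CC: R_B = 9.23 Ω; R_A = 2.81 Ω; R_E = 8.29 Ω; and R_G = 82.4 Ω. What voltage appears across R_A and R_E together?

Series total: ΣR = 9.23 + 2.81 + 8.29 + 82.4 = 102.7 Ω.
R_{R_A..R_E} = 2.81 + 8.29 = 11.10 Ω.
V = V_CC · R/ΣR = 11.5 × 0.1081 = 1.243 V.

V ≈ 1.24 V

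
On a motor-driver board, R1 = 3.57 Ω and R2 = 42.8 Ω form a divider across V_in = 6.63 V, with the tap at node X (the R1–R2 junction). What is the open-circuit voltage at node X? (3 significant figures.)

V_th ≈ 6.12 V

V_th is the unloaded tap voltage: V_in · R2/(R1+R2) = 6.63 × 0.9230 = 6.120 V.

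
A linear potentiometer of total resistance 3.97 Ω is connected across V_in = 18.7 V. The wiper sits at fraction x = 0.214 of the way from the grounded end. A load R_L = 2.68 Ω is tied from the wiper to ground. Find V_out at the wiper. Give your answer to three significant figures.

V_out ≈ 3.20 V

Lower segment x·R_p = 0.8496 Ω; upper segment (1−x)·R_p = 3.120 Ω.
R_L loads the lower segment: effective lower R = 0.6451 Ω.
Then V_out = V_in · 0.6451/(3.120 + 0.6451) = 3.204 V.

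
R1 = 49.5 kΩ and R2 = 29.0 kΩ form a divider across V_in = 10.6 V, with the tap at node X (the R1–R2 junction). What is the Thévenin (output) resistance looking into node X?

R_th ≈ 18.3 kΩ

With V_in suppressed (replaced by a short), R_th = R1 ‖ R2 = (49.50 × 29.0)/(49.50 + 29.0) = 18.29 kΩ.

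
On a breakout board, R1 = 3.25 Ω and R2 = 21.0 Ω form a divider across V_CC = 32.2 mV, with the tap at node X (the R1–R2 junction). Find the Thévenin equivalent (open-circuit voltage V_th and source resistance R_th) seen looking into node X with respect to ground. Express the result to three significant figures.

V_th ≈ 27.9 mV, R_th ≈ 2.81 Ω

With X open, the divider is unloaded: V_th = 32.2 × 21.0/24.25 = 27.88 mV.
With V_CC suppressed (replaced by a short), R_th = R1 ‖ R2 = (3.250 × 21.0)/(3.250 + 21.0) = 2.814 Ω.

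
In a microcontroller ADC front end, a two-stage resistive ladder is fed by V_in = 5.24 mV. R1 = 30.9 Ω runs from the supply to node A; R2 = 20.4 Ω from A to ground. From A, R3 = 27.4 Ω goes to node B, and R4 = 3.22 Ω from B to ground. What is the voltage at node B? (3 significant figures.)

Looking into the second stage from A: R3 + R4 = 30.62 Ω appears in parallel with R2.
Effective lower resistance at A: R2 ‖ 30.62 = 12.24 Ω.
V_A = 5.24 × 12.24/(30.9 + 12.24) = 1.487 mV.
V_B = V_A × 0.1052 = 0.1564 mV.

V_B ≈ 0.156 mV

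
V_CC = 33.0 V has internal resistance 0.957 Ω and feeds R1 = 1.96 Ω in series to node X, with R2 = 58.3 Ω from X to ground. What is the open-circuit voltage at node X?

R1' = 0.957 + 1.96 = 2.917 Ω (source resistance + R1).
V_th is the unloaded tap voltage: V_CC · R2/(R1'+R2) = 33.0 × 0.9523 = 31.43 V.

V_th ≈ 31.4 V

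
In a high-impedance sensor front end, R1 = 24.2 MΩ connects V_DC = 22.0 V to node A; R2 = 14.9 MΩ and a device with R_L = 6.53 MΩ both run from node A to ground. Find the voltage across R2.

The load sits in parallel with R2, giving an effective lower resistance R2' = R2·R_L/(R2+R_L) = 4.540 MΩ.
Voltage divider with the loaded lower leg: V_out = 22.0 × 4.540/(24.2 + 4.540) = 22.0 × 0.1580 = 3.475 V.
(Unloaded it would be 8.38 V; the load pulls it down.)

V_out ≈ 3.48 V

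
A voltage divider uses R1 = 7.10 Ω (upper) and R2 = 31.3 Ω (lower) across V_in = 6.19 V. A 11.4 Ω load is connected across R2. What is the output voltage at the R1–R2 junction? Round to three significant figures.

V_out ≈ 3.35 V

R2 ‖ R_L = (31.3 × 11.4)/(31.3 + 11.4) = 8.356 Ω.
Now apply the divider: V_out = 6.19 × 0.5406 = 3.347 V.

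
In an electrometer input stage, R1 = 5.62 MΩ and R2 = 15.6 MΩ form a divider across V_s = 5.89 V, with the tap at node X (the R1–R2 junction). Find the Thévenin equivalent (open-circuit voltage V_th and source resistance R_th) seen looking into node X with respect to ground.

Open-circuit (no load on X): V_th = V_s · R2/(R1 + R2) = 5.89 × 15.6/(5.620 + 15.6) = 4.330 V.
Zeroing V_s shorts the top of R1 to ground, so R_th = R1 ‖ R2 = 4.132 MΩ.

V_th ≈ 4.33 V, R_th ≈ 4.13 MΩ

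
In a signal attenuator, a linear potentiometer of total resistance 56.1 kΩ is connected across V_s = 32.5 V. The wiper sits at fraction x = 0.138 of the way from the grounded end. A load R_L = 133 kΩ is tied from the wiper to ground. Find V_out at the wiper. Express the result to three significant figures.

Split the track: R_lower = x·R_p = 7.742 kΩ, R_upper = (1−x)·R_p = 48.36 kΩ.
Lower segment in parallel with the load: 7.742 ‖ 133 = 7.316 kΩ.
Loaded-divider output: V_out = 32.5 × 0.1314 = 4.271 V.
(Unloaded: V_out = x·V_s = 4.49 V.)

V_out ≈ 4.27 V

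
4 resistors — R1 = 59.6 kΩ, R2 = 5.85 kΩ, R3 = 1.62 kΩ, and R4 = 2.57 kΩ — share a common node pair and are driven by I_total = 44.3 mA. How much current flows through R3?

I ≈ 22.9 mA

ΣG = 1/59.6 + 1/5.85 + 1/1.62 + 1/2.57 = 1.194.
Current divider: I(R3) = I_total · G_k/ΣG = 44.3 × (0.6173/1.194) = 44.3 × 0.5169 = 22.90 mA.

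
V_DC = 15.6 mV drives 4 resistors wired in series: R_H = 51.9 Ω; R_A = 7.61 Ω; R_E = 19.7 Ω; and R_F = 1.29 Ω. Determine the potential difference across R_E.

Total series resistance ΣR = 51.9 + 7.61 + 19.7 + 1.29 = 80.50 Ω.
V = V_DC · R/ΣR = 15.6 × 0.2447 = 3.818 mV.

V ≈ 3.82 mV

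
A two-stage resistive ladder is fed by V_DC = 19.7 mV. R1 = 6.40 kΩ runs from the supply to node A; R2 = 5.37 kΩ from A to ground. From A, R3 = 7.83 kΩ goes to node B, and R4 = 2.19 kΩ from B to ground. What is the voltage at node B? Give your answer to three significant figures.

Node A sees R2 in parallel with the series input of stage 2, R3 + R4 = 10.02 kΩ.
R2 ‖ (R3+R4) = 3.496 kΩ.
First divider: V_A = V_DC · 3.496/(6.40 + 3.496) = 6.960 mV.
V_B = V_A × 0.2186 = 1.521 mV.

V_B ≈ 1.52 mV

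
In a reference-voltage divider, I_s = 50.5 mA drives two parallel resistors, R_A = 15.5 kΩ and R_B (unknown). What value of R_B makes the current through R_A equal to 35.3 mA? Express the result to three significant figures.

The fraction through R_A equals R_B/(R_A+R_B).
35.3/50.5 = R_B/(R_A + R_B) → R_B = R_A · (0.6990)/(1 − 0.6990) = 15.5 × 2.322 = 36.00 kΩ.

R_B ≈ 36.0 kΩ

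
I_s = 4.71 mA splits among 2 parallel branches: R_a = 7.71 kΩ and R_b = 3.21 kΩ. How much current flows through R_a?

Two-branch current divider: I_k = I_s · R_other/(R_1 + R_2).
So I = 4.71 × 3.21/10.92 = 1.385 mA.

I ≈ 1.38 mA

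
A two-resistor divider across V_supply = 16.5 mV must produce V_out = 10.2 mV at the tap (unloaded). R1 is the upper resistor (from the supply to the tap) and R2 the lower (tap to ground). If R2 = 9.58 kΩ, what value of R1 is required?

R1 ≈ 5.92 kΩ

The divider ratio is R2/(R1+R2) = 10.2/16.5 = 0.6182.
Rearranging, R1 = R2·(1−k)/k = 9.58 × 0.6176 = 5.917 kΩ.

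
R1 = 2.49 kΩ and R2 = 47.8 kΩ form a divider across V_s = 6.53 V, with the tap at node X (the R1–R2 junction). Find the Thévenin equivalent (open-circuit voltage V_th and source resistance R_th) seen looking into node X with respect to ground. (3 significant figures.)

V_th is the unloaded tap voltage: V_s · R2/(R1+R2) = 6.53 × 0.9505 = 6.207 V.
Zeroing V_s shorts the top of R1 to ground, so R_th = R1 ‖ R2 = 2.367 kΩ.

V_th ≈ 6.21 V, R_th ≈ 2.37 kΩ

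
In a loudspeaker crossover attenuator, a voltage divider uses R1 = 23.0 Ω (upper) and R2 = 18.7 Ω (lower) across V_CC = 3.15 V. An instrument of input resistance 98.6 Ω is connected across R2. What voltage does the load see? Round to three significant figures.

V_out ≈ 1.28 V

First combine the lower leg with the load: R2 ‖ R_L = 15.72 Ω.
Now apply the divider: V_out = 3.15 × 0.4060 = 1.279 V.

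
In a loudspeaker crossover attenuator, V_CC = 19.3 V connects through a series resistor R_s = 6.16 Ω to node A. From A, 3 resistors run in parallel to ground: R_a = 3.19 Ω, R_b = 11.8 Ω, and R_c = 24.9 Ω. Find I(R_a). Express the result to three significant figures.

I ≈ 1.63 A

Parallel bank: R_p = 1/(1/3.19 + 1/11.8 + 1/24.9) = 2.281 Ω.
Node voltage V_A = V_CC · R_p/(R_s + R_p) = 19.3 × 0.2702 = 5.216 V.
I(R_a) = V_A / R_a = 5.216/3.19 = 1.635 A.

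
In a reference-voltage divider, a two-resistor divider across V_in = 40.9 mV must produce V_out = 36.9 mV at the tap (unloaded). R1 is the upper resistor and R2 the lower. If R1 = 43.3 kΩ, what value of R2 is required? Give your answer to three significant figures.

The divider ratio is R2/(R1+R2) = 36.9/40.9 = 0.9022.
Rearranging, R2 = R1·k/(1−k) = 43.3 × 9.225 = 399.4 kΩ.

R2 ≈ 399 kΩ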